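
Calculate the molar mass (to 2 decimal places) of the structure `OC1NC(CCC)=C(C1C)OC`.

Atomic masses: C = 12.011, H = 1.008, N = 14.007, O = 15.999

171.24

Molecular formula: C9H17NO2.
M = 9×12.011 + 17×1.008 + 1×14.007 + 2×15.999 = 171.24 g/mol.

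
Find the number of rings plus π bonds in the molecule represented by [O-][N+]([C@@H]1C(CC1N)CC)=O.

Molecular formula from the SMILES: C6H12N2O2.
DoU = (2C + 2 + N − H − X)/2 = (2·6 + 2 + 2 − 12 − 0)/2 = 4/2 = 2.
(Structurally: 1 ring(s) + 1 π bond(s) = 2.)

2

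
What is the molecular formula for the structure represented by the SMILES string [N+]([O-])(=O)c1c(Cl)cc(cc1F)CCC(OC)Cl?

C10H10Cl2FNO3

Heavy atoms from the SMILES: 10 C, 2 Cl, 1 F, 1 N, 3 O.
Implicit hydrogens by atom environment:
  4 × C (aromatic): no H
  2 × C: 2 H each → 4
  2 × C (aromatic): 1 H each → 2
  2 × Cl: no H
  2 × O: no H
  1 × C: 3 H
  1 × C: 1 H
  1 × F: no H
  1 × N (charge +1): no H
  1 × O (charge -1): no H
  Total hydrogens = 10.
Molecular formula: C10H10Cl2FNO3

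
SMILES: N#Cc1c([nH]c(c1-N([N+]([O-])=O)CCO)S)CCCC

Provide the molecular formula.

Heavy atoms from the SMILES: 11 C, 4 N, 3 O, 1 S.
Implicit hydrogens by atom environment:
  5 × C: 2 H each → 10
  4 × C (aromatic): no H
  2 × N: no H
  1 × C: 3 H
  1 × C: no H
  1 × N (aromatic): 1 H
  1 × N (charge +1): no H
  1 × O: 1 H
  1 × O: no H
  1 × O (charge -1): no H
  1 × S: 1 H
  Total hydrogens = 16.
Molecular formula: C11H16N4O3S

C11H16N4O3S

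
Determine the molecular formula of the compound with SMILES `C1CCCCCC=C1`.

Heavy atoms from the SMILES: 8 C.
Implicit hydrogens by atom environment:
  6 × C: 2 H each → 12
  2 × C: 1 H each → 2
  Total hydrogens = 14.
Molecular formula: C8H14

C8H14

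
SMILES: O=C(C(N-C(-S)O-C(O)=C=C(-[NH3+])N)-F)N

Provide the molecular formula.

C6H12FN4O3S+

Heavy atoms from the SMILES: 6 C, 1 F, 4 N, 3 O, 1 S.
Implicit hydrogens by atom environment:
  4 × C: no H
  2 × C: 1 H each → 2
  2 × N: 2 H each → 4
  2 × O: no H
  1 × F: no H
  1 × N (charge +1): 3 H
  1 × N: 1 H
  1 × O: 1 H
  1 × S: 1 H
  Total hydrogens = 12.
Net charge +1.
Molecular formula: C6H12FN4O3S+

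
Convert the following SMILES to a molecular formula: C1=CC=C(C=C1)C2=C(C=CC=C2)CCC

Heavy atoms from the SMILES: 15 C.
Implicit hydrogens by atom environment:
  9 × C (aromatic): 1 H each → 9
  3 × C (aromatic): no H
  2 × C: 2 H each → 4
  1 × C: 3 H
  Total hydrogens = 16.
Molecular formula: C15H16

C15H16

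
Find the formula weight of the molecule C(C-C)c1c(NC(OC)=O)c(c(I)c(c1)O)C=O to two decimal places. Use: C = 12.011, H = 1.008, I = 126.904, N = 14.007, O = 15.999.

363.15

Molecular formula: C12H14INO4.
M = 12×12.011 + 14×1.008 + 1×126.904 + 1×14.007 + 4×15.999 = 363.15 g/mol.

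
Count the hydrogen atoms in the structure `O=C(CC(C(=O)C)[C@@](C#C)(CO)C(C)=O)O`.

14

Hydrogens are implicit in SMILES; fill each atom to its normal valence:
  5 × C: no H
  3 × O: no H
  2 × C: 3 H each → 6
  2 × C: 2 H each → 4
  2 × C: 1 H each → 2
  2 × O: 1 H each → 2
  Total hydrogens = 14.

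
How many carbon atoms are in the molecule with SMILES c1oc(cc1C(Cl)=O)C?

The symbol for carbon appears 6 times in the SMILES. Lowercase c denotes aromatic carbon and counts toward C.

6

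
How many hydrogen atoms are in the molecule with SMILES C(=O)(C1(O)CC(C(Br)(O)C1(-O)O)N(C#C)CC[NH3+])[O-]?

15

Hydrogens are implicit in SMILES; fill each atom to its normal valence:
  5 × C: no H
  4 × O: 1 H each → 4
  3 × C: 2 H each → 6
  2 × C: 1 H each → 2
  1 × Br: no H
  1 × N (charge +1): 3 H
  1 × N: no H
  1 × O: no H
  1 × O (charge -1): no H
  Total hydrogens = 15.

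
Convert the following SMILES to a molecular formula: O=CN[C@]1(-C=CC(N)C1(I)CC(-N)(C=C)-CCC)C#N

C14H21IN4O

Heavy atoms from the SMILES: 14 C, 1 I, 4 N, 1 O.
Implicit hydrogens by atom environment:
  5 × C: 1 H each → 5
  4 × C: 2 H each → 8
  4 × C: no H
  2 × N: 2 H each → 4
  1 × C: 3 H
  1 × I: no H
  1 × N: 1 H
  1 × N: no H
  1 × O: no H
  Total hydrogens = 21.
Molecular formula: C14H21IN4O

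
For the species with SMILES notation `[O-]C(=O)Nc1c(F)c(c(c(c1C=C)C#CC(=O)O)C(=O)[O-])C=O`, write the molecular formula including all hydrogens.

[C14H6FNO7]2-

Heavy atoms from the SMILES: 14 C, 1 F, 1 N, 7 O.
Implicit hydrogens by atom environment:
  6 × C (aromatic): no H
  5 × C: no H
  4 × O: no H
  2 × C: 1 H each → 2
  2 × O (charge -1): no H
  1 × C: 2 H
  1 × F: no H
  1 × N: 1 H
  1 × O: 1 H
  Total hydrogens = 6.
Net charge -2.
Molecular formula: [C14H6FNO7]2-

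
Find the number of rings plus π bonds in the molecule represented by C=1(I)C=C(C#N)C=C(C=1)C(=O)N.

7

Molecular formula from the SMILES: C8H5IN2O.
DoU = (2C + 2 + N − H − X)/2 = (2·8 + 2 + 2 − 5 − 1)/2 = 14/2 = 7.
(Structurally: 1 ring(s) + 6 π bond(s) = 7.)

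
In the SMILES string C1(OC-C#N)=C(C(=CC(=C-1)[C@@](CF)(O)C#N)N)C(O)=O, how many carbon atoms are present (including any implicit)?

12

The symbol for carbon appears 12 times in the SMILES.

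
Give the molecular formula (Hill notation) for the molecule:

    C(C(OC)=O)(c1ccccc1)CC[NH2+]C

C12H18NO2+

Heavy atoms from the SMILES: 12 C, 1 N, 2 O.
Implicit hydrogens by atom environment:
  5 × C (aromatic): 1 H each → 5
  2 × C: 3 H each → 6
  2 × C: 2 H each → 4
  2 × O: no H
  1 × C: 1 H
  1 × C: no H
  1 × C (aromatic): no H
  1 × N (charge +1): 2 H
  Total hydrogens = 18.
Net charge +1.
Molecular formula: C12H18NO2+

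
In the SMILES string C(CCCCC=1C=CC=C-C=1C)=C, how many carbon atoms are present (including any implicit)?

13

The symbol for carbon appears 13 times in the SMILES.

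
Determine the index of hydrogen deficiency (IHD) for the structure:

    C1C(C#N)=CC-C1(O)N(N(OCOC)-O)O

4

Molecular formula from the SMILES: C8H13N3O5.
DoU = (2C + 2 + N − H − X)/2 = (2·8 + 2 + 3 − 13 − 0)/2 = 8/2 = 4.
(Structurally: 1 ring(s) + 3 π bond(s) = 4.)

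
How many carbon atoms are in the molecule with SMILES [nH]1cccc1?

The symbol for carbon appears 4 times in the SMILES. Lowercase c denotes aromatic carbon and counts toward C.

4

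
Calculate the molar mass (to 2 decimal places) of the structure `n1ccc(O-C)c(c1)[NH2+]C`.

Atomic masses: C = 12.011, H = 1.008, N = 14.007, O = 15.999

Molecular formula: C7H11N2O+.
M = 7×12.011 + 11×1.008 + 2×14.007 + 1×15.999 = 139.18 g/mol.

139.18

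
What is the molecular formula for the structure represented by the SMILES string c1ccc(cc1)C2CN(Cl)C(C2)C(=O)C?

C12H14ClNO

Heavy atoms from the SMILES: 12 C, 1 Cl, 1 N, 1 O.
Implicit hydrogens by atom environment:
  5 × C (aromatic): 1 H each → 5
  2 × C: 2 H each → 4
  2 × C: 1 H each → 2
  1 × C: 3 H
  1 × C (aromatic): no H
  1 × C: no H
  1 × Cl: no H
  1 × N: no H
  1 × O: no H
  Total hydrogens = 14.
Molecular formula: C12H14ClNO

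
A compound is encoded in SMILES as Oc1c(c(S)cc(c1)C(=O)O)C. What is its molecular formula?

C8H8O3S

Heavy atoms from the SMILES: 8 C, 3 O, 1 S.
Implicit hydrogens by atom environment:
  4 × C (aromatic): no H
  2 × C (aromatic): 1 H each → 2
  2 × O: 1 H each → 2
  1 × C: 3 H
  1 × C: no H
  1 × O: no H
  1 × S: 1 H
  Total hydrogens = 8.
Molecular formula: C8H8O3S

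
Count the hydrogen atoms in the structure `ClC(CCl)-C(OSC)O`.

Hydrogens are implicit in SMILES; fill each atom to its normal valence:
  2 × C: 1 H each → 2
  2 × Cl: no H
  1 × C: 3 H
  1 × C: 2 H
  1 × O: 1 H
  1 × O: no H
  1 × S: no H
  Total hydrogens = 8.

8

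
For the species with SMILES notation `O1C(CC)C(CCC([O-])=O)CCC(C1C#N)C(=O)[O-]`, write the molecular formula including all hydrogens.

[C13H17NO5]2-

Heavy atoms from the SMILES: 13 C, 1 N, 5 O.
Implicit hydrogens by atom environment:
  5 × C: 2 H each → 10
  4 × C: 1 H each → 4
  3 × C: no H
  3 × O: no H
  2 × O (charge -1): no H
  1 × C: 3 H
  1 × N: no H
  Total hydrogens = 17.
Net charge -2.
Molecular formula: [C13H17NO5]2-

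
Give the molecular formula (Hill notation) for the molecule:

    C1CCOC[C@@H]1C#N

C6H9NO

Heavy atoms from the SMILES: 6 C, 1 N, 1 O.
Implicit hydrogens by atom environment:
  4 × C: 2 H each → 8
  1 × C: 1 H
  1 × C: no H
  1 × N: no H
  1 × O: no H
  Total hydrogens = 9.
Molecular formula: C6H9NO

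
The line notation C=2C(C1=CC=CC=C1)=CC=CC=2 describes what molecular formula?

C12H10

Heavy atoms from the SMILES: 12 C.
Implicit hydrogens by atom environment:
  10 × C (aromatic): 1 H each → 10
  2 × C (aromatic): no H
  Total hydrogens = 10.
Molecular formula: C12H10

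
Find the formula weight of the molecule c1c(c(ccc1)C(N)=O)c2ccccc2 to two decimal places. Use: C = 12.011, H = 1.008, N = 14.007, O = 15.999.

Molecular formula: C13H11NO.
M = 13×12.011 + 11×1.008 + 1×14.007 + 1×15.999 = 197.24 g/mol.

197.24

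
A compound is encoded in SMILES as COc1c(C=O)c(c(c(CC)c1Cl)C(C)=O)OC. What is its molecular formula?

Heavy atoms from the SMILES: 13 C, 1 Cl, 4 O.
Implicit hydrogens by atom environment:
  6 × C (aromatic): no H
  4 × C: 3 H each → 12
  4 × O: no H
  1 × C: 2 H
  1 × C: 1 H
  1 × C: no H
  1 × Cl: no H
  Total hydrogens = 15.
Molecular formula: C13H15ClO4

C13H15ClO4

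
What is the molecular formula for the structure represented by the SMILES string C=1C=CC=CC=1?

Heavy atoms from the SMILES: 6 C.
Implicit hydrogens by atom environment:
  6 × C (aromatic): 1 H each → 6
  Total hydrogens = 6.
Molecular formula: C6H6

C6H6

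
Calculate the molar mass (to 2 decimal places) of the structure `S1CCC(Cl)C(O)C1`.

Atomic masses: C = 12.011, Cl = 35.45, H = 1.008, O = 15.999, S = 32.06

152.64

Molecular formula: C5H9ClOS.
M = 5×12.011 + 1×35.45 + 9×1.008 + 1×15.999 + 1×32.06 = 152.64 g/mol.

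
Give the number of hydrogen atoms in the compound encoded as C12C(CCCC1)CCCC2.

18

Hydrogens are implicit in SMILES; fill each atom to its normal valence:
  8 × C: 2 H each → 16
  2 × C: 1 H each → 2
  Total hydrogens = 18.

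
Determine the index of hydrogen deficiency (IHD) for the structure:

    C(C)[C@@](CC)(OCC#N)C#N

Molecular formula from the SMILES: C8H12N2O.
DoU = (2C + 2 + N − H − X)/2 = (2·8 + 2 + 2 − 12 − 0)/2 = 8/2 = 4.
(Structurally: 0 ring(s) + 4 π bond(s) = 4.)

4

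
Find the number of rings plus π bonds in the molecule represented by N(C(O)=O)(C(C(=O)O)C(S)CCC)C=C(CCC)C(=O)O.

Molecular formula from the SMILES: C13H21NO6S.
DoU = (2C + 2 + N − H − X)/2 = (2·13 + 2 + 1 − 21 − 0)/2 = 8/2 = 4.
(Structurally: 0 ring(s) + 4 π bond(s) = 4.)

4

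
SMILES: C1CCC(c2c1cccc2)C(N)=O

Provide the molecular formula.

C11H13NO

Heavy atoms from the SMILES: 11 C, 1 N, 1 O.
Implicit hydrogens by atom environment:
  4 × C (aromatic): 1 H each → 4
  3 × C: 2 H each → 6
  2 × C (aromatic): no H
  1 × C: 1 H
  1 × C: no H
  1 × N: 2 H
  1 × O: no H
  Total hydrogens = 13.
Molecular formula: C11H13NO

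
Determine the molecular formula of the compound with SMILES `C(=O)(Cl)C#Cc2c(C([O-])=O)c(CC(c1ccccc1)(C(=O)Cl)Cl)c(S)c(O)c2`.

C19H10Cl3O5S-

Heavy atoms from the SMILES: 19 C, 3 Cl, 5 O, 1 S.
Implicit hydrogens by atom environment:
  6 × C (aromatic): 1 H each → 6
  6 × C (aromatic): no H
  6 × C: no H
  3 × Cl: no H
  3 × O: no H
  1 × C: 2 H
  1 × O: 1 H
  1 × O (charge -1): no H
  1 × S: 1 H
  Total hydrogens = 10.
Net charge -1.
Molecular formula: C19H10Cl3O5S-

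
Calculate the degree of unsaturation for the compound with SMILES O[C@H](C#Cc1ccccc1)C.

Molecular formula from the SMILES: C10H10O.
DoU = (2C + 2 + N − H − X)/2 = (2·10 + 2 + 0 − 10 − 0)/2 = 12/2 = 6.
(Structurally: 1 ring(s) + 5 π bond(s) = 6.)

6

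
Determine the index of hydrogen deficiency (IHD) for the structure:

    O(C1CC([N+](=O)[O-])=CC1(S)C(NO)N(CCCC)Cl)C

3

Molecular formula from the SMILES: C11H20ClN3O4S.
DoU = (2C + 2 + N − H − X)/2 = (2·11 + 2 + 3 − 20 − 1)/2 = 6/2 = 3.
(Structurally: 1 ring(s) + 2 π bond(s) = 3.)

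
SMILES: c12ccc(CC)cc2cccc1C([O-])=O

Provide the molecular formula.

C13H11O2-

Heavy atoms from the SMILES: 13 C, 2 O.
Implicit hydrogens by atom environment:
  6 × C (aromatic): 1 H each → 6
  4 × C (aromatic): no H
  1 × C: 3 H
  1 × C: 2 H
  1 × C: no H
  1 × O: no H
  1 × O (charge -1): no H
  Total hydrogens = 11.
Net charge -1.
Molecular formula: C13H11O2-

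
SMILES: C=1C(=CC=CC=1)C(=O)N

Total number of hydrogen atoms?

7

Hydrogens are implicit in SMILES; fill each atom to its normal valence:
  5 × C (aromatic): 1 H each → 5
  1 × C (aromatic): no H
  1 × C: no H
  1 × N: 2 H
  1 × O: no H
  Total hydrogens = 7.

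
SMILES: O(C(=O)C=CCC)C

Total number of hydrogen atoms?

Hydrogens are implicit in SMILES; fill each atom to its normal valence:
  2 × C: 3 H each → 6
  2 × C: 1 H each → 2
  2 × O: no H
  1 × C: 2 H
  1 × C: no H
  Total hydrogens = 10.

10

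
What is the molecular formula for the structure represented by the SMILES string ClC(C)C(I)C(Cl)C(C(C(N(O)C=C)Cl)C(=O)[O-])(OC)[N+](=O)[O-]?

C11H15Cl3IN2O6-

Heavy atoms from the SMILES: 11 C, 3 Cl, 1 I, 2 N, 6 O.
Implicit hydrogens by atom environment:
  6 × C: 1 H each → 6
  3 × Cl: no H
  3 × O: no H
  2 × C: 3 H each → 6
  2 × C: no H
  2 × O (charge -1): no H
  1 × C: 2 H
  1 × I: no H
  1 × N: no H
  1 × N (charge +1): no H
  1 × O: 1 H
  Total hydrogens = 15.
Net charge -1.
Molecular formula: C11H15Cl3IN2O6-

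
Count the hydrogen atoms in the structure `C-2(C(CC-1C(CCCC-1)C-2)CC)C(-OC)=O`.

24

Hydrogens are implicit in SMILES; fill each atom to its normal valence:
  7 × C: 2 H each → 14
  4 × C: 1 H each → 4
  2 × C: 3 H each → 6
  2 × O: no H
  1 × C: no H
  Total hydrogens = 24.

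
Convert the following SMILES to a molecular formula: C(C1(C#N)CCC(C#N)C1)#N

C8H7N3

Heavy atoms from the SMILES: 8 C, 3 N.
Implicit hydrogens by atom environment:
  4 × C: no H
  3 × C: 2 H each → 6
  3 × N: no H
  1 × C: 1 H
  Total hydrogens = 7.
Molecular formula: C8H7N3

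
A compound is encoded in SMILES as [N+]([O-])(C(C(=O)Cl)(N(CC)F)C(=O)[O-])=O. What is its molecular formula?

C5H5ClFN2O5-

Heavy atoms from the SMILES: 5 C, 1 Cl, 1 F, 2 N, 5 O.
Implicit hydrogens by atom environment:
  3 × C: no H
  3 × O: no H
  2 × O (charge -1): no H
  1 × C: 3 H
  1 × C: 2 H
  1 × Cl: no H
  1 × F: no H
  1 × N: no H
  1 × N (charge +1): no H
  Total hydrogens = 5.
Net charge -1.
Molecular formula: C5H5ClFN2O5-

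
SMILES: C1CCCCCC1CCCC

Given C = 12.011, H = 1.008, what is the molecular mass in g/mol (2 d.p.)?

Molecular formula: C11H22.
M = 11×12.011 + 22×1.008 = 154.30 g/mol.

154.30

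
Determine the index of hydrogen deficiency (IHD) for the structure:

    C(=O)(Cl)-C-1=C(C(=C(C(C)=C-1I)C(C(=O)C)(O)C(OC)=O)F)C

Molecular formula from the SMILES: C14H13ClFIO5.
DoU = (2C + 2 + N − H − X)/2 = (2·14 + 2 + 0 − 13 − 3)/2 = 14/2 = 7.
(Structurally: 1 ring(s) + 6 π bond(s) = 7.)

7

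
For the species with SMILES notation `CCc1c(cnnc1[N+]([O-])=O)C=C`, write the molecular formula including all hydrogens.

C8H9N3O2

Heavy atoms from the SMILES: 8 C, 3 N, 2 O.
Implicit hydrogens by atom environment:
  3 × C (aromatic): no H
  2 × C: 2 H each → 4
  2 × N (aromatic): no H
  1 × C: 3 H
  1 × C (aromatic): 1 H
  1 × C: 1 H
  1 × N (charge +1): no H
  1 × O: no H
  1 × O (charge -1): no H
  Total hydrogens = 9.
Molecular formula: C8H9N3O2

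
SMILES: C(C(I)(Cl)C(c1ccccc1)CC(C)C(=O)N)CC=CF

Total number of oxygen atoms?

1

The symbol for oxygen appears 1 time in the SMILES.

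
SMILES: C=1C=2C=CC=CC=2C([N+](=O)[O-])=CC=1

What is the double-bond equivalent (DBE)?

Molecular formula from the SMILES: C10H7NO2.
DoU = (2C + 2 + N − H − X)/2 = (2·10 + 2 + 1 − 7 − 0)/2 = 16/2 = 8.
(Structurally: 2 ring(s) + 6 π bond(s) = 8.)

8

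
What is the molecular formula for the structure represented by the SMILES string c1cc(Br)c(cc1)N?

Heavy atoms from the SMILES: 1 Br, 6 C, 1 N.
Implicit hydrogens by atom environment:
  4 × C (aromatic): 1 H each → 4
  2 × C (aromatic): no H
  1 × Br: no H
  1 × N: 2 H
  Total hydrogens = 6.
Molecular formula: C6H6BrN

C6H6BrN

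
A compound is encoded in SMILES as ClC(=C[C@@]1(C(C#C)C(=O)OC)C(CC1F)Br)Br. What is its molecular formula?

C11H10Br2ClFO2

Heavy atoms from the SMILES: 2 Br, 11 C, 1 Cl, 1 F, 2 O.
Implicit hydrogens by atom environment:
  5 × C: 1 H each → 5
  4 × C: no H
  2 × Br: no H
  2 × O: no H
  1 × C: 3 H
  1 × C: 2 H
  1 × Cl: no H
  1 × F: no H
  Total hydrogens = 10.
Molecular formula: C11H10Br2ClFO2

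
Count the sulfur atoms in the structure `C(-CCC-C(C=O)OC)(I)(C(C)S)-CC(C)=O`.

The symbol for sulfur appears 1 time in the SMILES.

1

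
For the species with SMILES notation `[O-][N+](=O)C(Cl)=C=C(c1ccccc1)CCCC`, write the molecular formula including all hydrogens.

C13H14ClNO2

Heavy atoms from the SMILES: 13 C, 1 Cl, 1 N, 2 O.
Implicit hydrogens by atom environment:
  5 × C (aromatic): 1 H each → 5
  3 × C: 2 H each → 6
  3 × C: no H
  1 × C: 3 H
  1 × C (aromatic): no H
  1 × Cl: no H
  1 × N (charge +1): no H
  1 × O: no H
  1 × O (charge -1): no H
  Total hydrogens = 14.
Molecular formula: C13H14ClNO2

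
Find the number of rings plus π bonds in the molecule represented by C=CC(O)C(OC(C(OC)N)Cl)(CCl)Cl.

1

Molecular formula from the SMILES: C8H14Cl3NO3.
DoU = (2C + 2 + N − H − X)/2 = (2·8 + 2 + 1 − 14 − 3)/2 = 2/2 = 1.
(Structurally: 0 ring(s) + 1 π bond(s) = 1.)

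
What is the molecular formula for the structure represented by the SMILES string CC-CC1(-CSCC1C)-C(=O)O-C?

C10H18O2S

Heavy atoms from the SMILES: 10 C, 2 O, 1 S.
Implicit hydrogens by atom environment:
  4 × C: 2 H each → 8
  3 × C: 3 H each → 9
  2 × C: no H
  2 × O: no H
  1 × C: 1 H
  1 × S: no H
  Total hydrogens = 18.
Molecular formula: C10H18O2S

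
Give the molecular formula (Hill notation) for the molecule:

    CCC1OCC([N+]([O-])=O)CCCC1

C9H17NO3

Heavy atoms from the SMILES: 9 C, 1 N, 3 O.
Implicit hydrogens by atom environment:
  6 × C: 2 H each → 12
  2 × C: 1 H each → 2
  2 × O: no H
  1 × C: 3 H
  1 × N (charge +1): no H
  1 × O (charge -1): no H
  Total hydrogens = 17.
Molecular formula: C9H17NO3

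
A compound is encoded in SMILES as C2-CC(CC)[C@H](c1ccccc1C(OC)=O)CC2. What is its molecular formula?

Heavy atoms from the SMILES: 16 C, 2 O.
Implicit hydrogens by atom environment:
  5 × C: 2 H each → 10
  4 × C (aromatic): 1 H each → 4
  2 × C: 3 H each → 6
  2 × C: 1 H each → 2
  2 × C (aromatic): no H
  2 × O: no H
  1 × C: no H
  Total hydrogens = 22.
Molecular formula: C16H22O2

C16H22O2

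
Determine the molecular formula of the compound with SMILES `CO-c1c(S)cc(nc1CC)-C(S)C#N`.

C10H12N2OS2

Heavy atoms from the SMILES: 10 C, 2 N, 1 O, 2 S.
Implicit hydrogens by atom environment:
  4 × C (aromatic): no H
  2 × C: 3 H each → 6
  2 × S: 1 H each → 2
  1 × C: 2 H
  1 × C (aromatic): 1 H
  1 × C: 1 H
  1 × C: no H
  1 × N (aromatic): no H
  1 × N: no H
  1 × O: no H
  Total hydrogens = 12.
Molecular formula: C10H12N2OS2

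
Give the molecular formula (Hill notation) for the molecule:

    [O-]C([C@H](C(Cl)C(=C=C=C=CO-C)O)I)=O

Heavy atoms from the SMILES: 9 C, 1 Cl, 1 I, 4 O.
Implicit hydrogens by atom environment:
  5 × C: no H
  3 × C: 1 H each → 3
  2 × O: no H
  1 × C: 3 H
  1 × Cl: no H
  1 × I: no H
  1 × O: 1 H
  1 × O (charge -1): no H
  Total hydrogens = 7.
Net charge -1.
Molecular formula: C9H7ClIO4-

C9H7ClIO4-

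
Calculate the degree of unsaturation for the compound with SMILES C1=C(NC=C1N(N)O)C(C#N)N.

Molecular formula from the SMILES: C6H9N5O.
DoU = (2C + 2 + N − H − X)/2 = (2·6 + 2 + 5 − 9 − 0)/2 = 10/2 = 5.
(Structurally: 1 ring(s) + 4 π bond(s) = 5.)

5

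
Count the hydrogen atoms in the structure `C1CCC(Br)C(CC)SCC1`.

17

Hydrogens are implicit in SMILES; fill each atom to its normal valence:
  6 × C: 2 H each → 12
  2 × C: 1 H each → 2
  1 × Br: no H
  1 × C: 3 H
  1 × S: no H
  Total hydrogens = 17.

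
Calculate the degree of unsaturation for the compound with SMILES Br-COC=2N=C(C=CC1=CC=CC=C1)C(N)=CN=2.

Molecular formula from the SMILES: C13H12BrN3O.
DoU = (2C + 2 + N − H − X)/2 = (2·13 + 2 + 3 − 12 − 1)/2 = 18/2 = 9.
(Structurally: 2 ring(s) + 7 π bond(s) = 9.)

9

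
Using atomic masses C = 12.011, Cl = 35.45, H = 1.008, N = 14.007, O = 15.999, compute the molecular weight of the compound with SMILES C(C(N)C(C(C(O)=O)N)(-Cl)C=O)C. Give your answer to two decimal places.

208.64

Molecular formula: C7H13ClN2O3.
M = 7×12.011 + 1×35.45 + 13×1.008 + 2×14.007 + 3×15.999 = 208.64 g/mol.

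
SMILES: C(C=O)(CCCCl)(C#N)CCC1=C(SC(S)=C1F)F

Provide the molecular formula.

C12H12ClF2NOS2

Heavy atoms from the SMILES: 12 C, 1 Cl, 2 F, 1 N, 1 O, 2 S.
Implicit hydrogens by atom environment:
  5 × C: 2 H each → 10
  4 × C (aromatic): no H
  2 × C: no H
  2 × F: no H
  1 × C: 1 H
  1 × Cl: no H
  1 × N: no H
  1 × O: no H
  1 × S: 1 H
  1 × S (aromatic): no H
  Total hydrogens = 12.
Molecular formula: C12H12ClF2NOS2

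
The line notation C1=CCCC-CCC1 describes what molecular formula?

Heavy atoms from the SMILES: 8 C.
Implicit hydrogens by atom environment:
  6 × C: 2 H each → 12
  2 × C: 1 H each → 2
  Total hydrogens = 14.
Molecular formula: C8H14

C8H14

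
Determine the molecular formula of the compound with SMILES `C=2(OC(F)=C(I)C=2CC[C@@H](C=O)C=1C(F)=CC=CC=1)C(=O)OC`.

Heavy atoms from the SMILES: 16 C, 2 F, 1 I, 4 O.
Implicit hydrogens by atom environment:
  6 × C (aromatic): no H
  4 × C (aromatic): 1 H each → 4
  3 × O: no H
  2 × C: 2 H each → 4
  2 × C: 1 H each → 2
  2 × F: no H
  1 × C: 3 H
  1 × C: no H
  1 × I: no H
  1 × O (aromatic): no H
  Total hydrogens = 13.
Molecular formula: C16H13F2IO4

C16H13F2IO4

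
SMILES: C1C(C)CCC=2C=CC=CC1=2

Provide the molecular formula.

Heavy atoms from the SMILES: 11 C.
Implicit hydrogens by atom environment:
  4 × C (aromatic): 1 H each → 4
  3 × C: 2 H each → 6
  2 × C (aromatic): no H
  1 × C: 3 H
  1 × C: 1 H
  Total hydrogens = 14.
Molecular formula: C11H14

C11H14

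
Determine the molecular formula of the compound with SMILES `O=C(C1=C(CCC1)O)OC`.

Heavy atoms from the SMILES: 7 C, 3 O.
Implicit hydrogens by atom environment:
  3 × C: 2 H each → 6
  3 × C: no H
  2 × O: no H
  1 × C: 3 H
  1 × O: 1 H
  Total hydrogens = 10.
Molecular formula: C7H10O3

C7H10O3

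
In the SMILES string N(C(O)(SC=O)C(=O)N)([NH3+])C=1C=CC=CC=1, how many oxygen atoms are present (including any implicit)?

The symbol for oxygen appears 3 times in the SMILES.

3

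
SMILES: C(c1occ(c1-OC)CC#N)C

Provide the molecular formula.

C9H11NO2

Heavy atoms from the SMILES: 9 C, 1 N, 2 O.
Implicit hydrogens by atom environment:
  3 × C (aromatic): no H
  2 × C: 3 H each → 6
  2 × C: 2 H each → 4
  1 × C (aromatic): 1 H
  1 × C: no H
  1 × N: no H
  1 × O (aromatic): no H
  1 × O: no H
  Total hydrogens = 11.
Molecular formula: C9H11NO2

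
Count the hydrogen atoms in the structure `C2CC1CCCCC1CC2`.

Hydrogens are implicit in SMILES; fill each atom to its normal valence:
  8 × C: 2 H each → 16
  2 × C: 1 H each → 2
  Total hydrogens = 18.

18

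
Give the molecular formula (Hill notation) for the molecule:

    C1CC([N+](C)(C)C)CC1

C8H18N+

Heavy atoms from the SMILES: 8 C, 1 N.
Implicit hydrogens by atom environment:
  4 × C: 2 H each → 8
  3 × C: 3 H each → 9
  1 × C: 1 H
  1 × N (charge +1): no H
  Total hydrogens = 18.
Net charge +1.
Molecular formula: C8H18N+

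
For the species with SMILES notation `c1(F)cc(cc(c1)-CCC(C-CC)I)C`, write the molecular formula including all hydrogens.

C13H18FI

Heavy atoms from the SMILES: 13 C, 1 F, 1 I.
Implicit hydrogens by atom environment:
  4 × C: 2 H each → 8
  3 × C (aromatic): 1 H each → 3
  3 × C (aromatic): no H
  2 × C: 3 H each → 6
  1 × C: 1 H
  1 × F: no H
  1 × I: no H
  Total hydrogens = 18.
Molecular formula: C13H18FI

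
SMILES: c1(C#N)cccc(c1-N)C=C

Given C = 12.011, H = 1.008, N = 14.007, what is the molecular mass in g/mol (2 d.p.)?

144.18

Molecular formula: C9H8N2.
M = 9×12.011 + 8×1.008 + 2×14.007 = 144.18 g/mol.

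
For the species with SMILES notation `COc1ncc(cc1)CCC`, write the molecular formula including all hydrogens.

Heavy atoms from the SMILES: 9 C, 1 N, 1 O.
Implicit hydrogens by atom environment:
  3 × C (aromatic): 1 H each → 3
  2 × C: 3 H each → 6
  2 × C: 2 H each → 4
  2 × C (aromatic): no H
  1 × N (aromatic): no H
  1 × O: no H
  Total hydrogens = 13.
Molecular formula: C9H13NO

C9H13NO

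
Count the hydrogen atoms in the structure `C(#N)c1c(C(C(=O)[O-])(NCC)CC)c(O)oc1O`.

Hydrogens are implicit in SMILES; fill each atom to its normal valence:
  4 × C (aromatic): no H
  3 × C: no H
  2 × C: 3 H each → 6
  2 × C: 2 H each → 4
  2 × O: 1 H each → 2
  1 × N: 1 H
  1 × N: no H
  1 × O (aromatic): no H
  1 × O: no H
  1 × O (charge -1): no H
  Total hydrogens = 13.

13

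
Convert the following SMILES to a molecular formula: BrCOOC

Heavy atoms from the SMILES: 1 Br, 2 C, 2 O.
Implicit hydrogens by atom environment:
  2 × O: no H
  1 × Br: no H
  1 × C: 3 H
  1 × C: 2 H
  Total hydrogens = 5.
Molecular formula: C2H5BrO2

C2H5BrO2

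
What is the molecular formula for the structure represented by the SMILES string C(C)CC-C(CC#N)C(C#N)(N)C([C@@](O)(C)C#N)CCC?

C16H26N4O

Heavy atoms from the SMILES: 16 C, 4 N, 1 O.
Implicit hydrogens by atom environment:
  6 × C: 2 H each → 12
  5 × C: no H
  3 × C: 3 H each → 9
  3 × N: no H
  2 × C: 1 H each → 2
  1 × N: 2 H
  1 × O: 1 H
  Total hydrogens = 26.
Molecular formula: C16H26N4O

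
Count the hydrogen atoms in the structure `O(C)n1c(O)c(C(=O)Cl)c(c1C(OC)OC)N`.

13

Hydrogens are implicit in SMILES; fill each atom to its normal valence:
  4 × C (aromatic): no H
  4 × O: no H
  3 × C: 3 H each → 9
  1 × C: 1 H
  1 × C: no H
  1 × Cl: no H
  1 × N: 2 H
  1 × N (aromatic): no H
  1 × O: 1 H
  Total hydrogens = 13.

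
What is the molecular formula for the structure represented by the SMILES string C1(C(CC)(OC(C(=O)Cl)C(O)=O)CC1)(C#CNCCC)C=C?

Heavy atoms from the SMILES: 16 C, 1 Cl, 1 N, 4 O.
Implicit hydrogens by atom environment:
  6 × C: 2 H each → 12
  6 × C: no H
  3 × O: no H
  2 × C: 3 H each → 6
  2 × C: 1 H each → 2
  1 × Cl: no H
  1 × N: 1 H
  1 × O: 1 H
  Total hydrogens = 22.
Molecular formula: C16H22ClNO4

C16H22ClNO4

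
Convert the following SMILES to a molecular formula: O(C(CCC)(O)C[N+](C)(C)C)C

C9H22NO2+

Heavy atoms from the SMILES: 9 C, 1 N, 2 O.
Implicit hydrogens by atom environment:
  5 × C: 3 H each → 15
  3 × C: 2 H each → 6
  1 × C: no H
  1 × N (charge +1): no H
  1 × O: 1 H
  1 × O: no H
  Total hydrogens = 22.
Net charge +1.
Molecular formula: C9H22NO2+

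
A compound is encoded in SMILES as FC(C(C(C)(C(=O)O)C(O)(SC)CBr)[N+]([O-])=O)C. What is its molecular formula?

Heavy atoms from the SMILES: 1 Br, 9 C, 1 F, 1 N, 5 O, 1 S.
Implicit hydrogens by atom environment:
  3 × C: 3 H each → 9
  3 × C: no H
  2 × C: 1 H each → 2
  2 × O: 1 H each → 2
  2 × O: no H
  1 × Br: no H
  1 × C: 2 H
  1 × F: no H
  1 × N (charge +1): no H
  1 × O (charge -1): no H
  1 × S: no H
  Total hydrogens = 15.
Molecular formula: C9H15BrFNO5S

C9H15BrFNO5S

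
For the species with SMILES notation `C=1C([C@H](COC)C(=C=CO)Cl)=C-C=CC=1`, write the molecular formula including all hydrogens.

C12H13ClO2

Heavy atoms from the SMILES: 12 C, 1 Cl, 2 O.
Implicit hydrogens by atom environment:
  5 × C (aromatic): 1 H each → 5
  2 × C: 1 H each → 2
  2 × C: no H
  1 × C: 3 H
  1 × C: 2 H
  1 × C (aromatic): no H
  1 × Cl: no H
  1 × O: 1 H
  1 × O: no H
  Total hydrogens = 13.
Molecular formula: C12H13ClO2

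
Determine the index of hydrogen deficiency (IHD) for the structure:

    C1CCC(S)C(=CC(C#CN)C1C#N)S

Molecular formula from the SMILES: C11H14N2S2.
DoU = (2C + 2 + N − H − X)/2 = (2·11 + 2 + 2 − 14 − 0)/2 = 12/2 = 6.
(Structurally: 1 ring(s) + 5 π bond(s) = 6.)

6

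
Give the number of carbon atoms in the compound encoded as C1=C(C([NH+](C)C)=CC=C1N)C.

9

The symbol for carbon appears 9 times in the SMILES.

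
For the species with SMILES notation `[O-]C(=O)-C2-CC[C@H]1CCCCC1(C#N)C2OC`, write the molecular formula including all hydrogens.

C13H18NO3-

Heavy atoms from the SMILES: 13 C, 1 N, 3 O.
Implicit hydrogens by atom environment:
  6 × C: 2 H each → 12
  3 × C: 1 H each → 3
  3 × C: no H
  2 × O: no H
  1 × C: 3 H
  1 × N: no H
  1 × O (charge -1): no H
  Total hydrogens = 18.
Net charge -1.
Molecular formula: C13H18NO3-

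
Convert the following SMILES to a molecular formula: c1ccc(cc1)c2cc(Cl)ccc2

C12H9Cl

Heavy atoms from the SMILES: 12 C, 1 Cl.
Implicit hydrogens by atom environment:
  9 × C (aromatic): 1 H each → 9
  3 × C (aromatic): no H
  1 × Cl: no H
  Total hydrogens = 9.
Molecular formula: C12H9Cl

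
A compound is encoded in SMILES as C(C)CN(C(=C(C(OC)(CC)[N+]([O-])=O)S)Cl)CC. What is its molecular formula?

C11H21ClN2O3S

Heavy atoms from the SMILES: 11 C, 1 Cl, 2 N, 3 O, 1 S.
Implicit hydrogens by atom environment:
  4 × C: 3 H each → 12
  4 × C: 2 H each → 8
  3 × C: no H
  2 × O: no H
  1 × Cl: no H
  1 × N: no H
  1 × N (charge +1): no H
  1 × O (charge -1): no H
  1 × S: 1 H
  Total hydrogens = 21.
Molecular formula: C11H21ClN2O3S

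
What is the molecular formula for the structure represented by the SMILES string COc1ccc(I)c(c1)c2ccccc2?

Heavy atoms from the SMILES: 13 C, 1 I, 1 O.
Implicit hydrogens by atom environment:
  8 × C (aromatic): 1 H each → 8
  4 × C (aromatic): no H
  1 × C: 3 H
  1 × I: no H
  1 × O: no H
  Total hydrogens = 11.
Molecular formula: C13H11IO

C13H11IO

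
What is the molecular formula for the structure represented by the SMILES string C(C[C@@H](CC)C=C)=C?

Heavy atoms from the SMILES: 8 C.
Implicit hydrogens by atom environment:
  4 × C: 2 H each → 8
  3 × C: 1 H each → 3
  1 × C: 3 H
  Total hydrogens = 14.
Molecular formula: C8H14

C8H14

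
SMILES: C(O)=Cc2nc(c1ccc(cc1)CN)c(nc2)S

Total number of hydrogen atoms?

Hydrogens are implicit in SMILES; fill each atom to its normal valence:
  5 × C (aromatic): 1 H each → 5
  5 × C (aromatic): no H
  2 × C: 1 H each → 2
  2 × N (aromatic): no H
  1 × C: 2 H
  1 × N: 2 H
  1 × O: 1 H
  1 × S: 1 H
  Total hydrogens = 13.

13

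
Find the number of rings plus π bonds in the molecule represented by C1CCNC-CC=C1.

2

Molecular formula from the SMILES: C7H13N.
DoU = (2C + 2 + N − H − X)/2 = (2·7 + 2 + 1 − 13 − 0)/2 = 4/2 = 2.
(Structurally: 1 ring(s) + 1 π bond(s) = 2.)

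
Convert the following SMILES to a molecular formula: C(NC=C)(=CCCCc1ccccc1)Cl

C13H16ClN

Heavy atoms from the SMILES: 13 C, 1 Cl, 1 N.
Implicit hydrogens by atom environment:
  5 × C (aromatic): 1 H each → 5
  4 × C: 2 H each → 8
  2 × C: 1 H each → 2
  1 × C: no H
  1 × C (aromatic): no H
  1 × Cl: no H
  1 × N: 1 H
  Total hydrogens = 16.
Molecular formula: C13H16ClN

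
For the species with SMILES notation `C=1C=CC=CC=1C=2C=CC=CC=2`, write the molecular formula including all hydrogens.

Heavy atoms from the SMILES: 12 C.
Implicit hydrogens by atom environment:
  10 × C (aromatic): 1 H each → 10
  2 × C (aromatic): no H
  Total hydrogens = 10.
Molecular formula: C12H10

C12H10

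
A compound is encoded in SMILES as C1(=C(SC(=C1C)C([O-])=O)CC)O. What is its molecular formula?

C8H9O3S-

Heavy atoms from the SMILES: 8 C, 3 O, 1 S.
Implicit hydrogens by atom environment:
  4 × C (aromatic): no H
  2 × C: 3 H each → 6
  1 × C: 2 H
  1 × C: no H
  1 × O: 1 H
  1 × O: no H
  1 × O (charge -1): no H
  1 × S (aromatic): no H
  Total hydrogens = 9.
Net charge -1.
Molecular formula: C8H9O3S-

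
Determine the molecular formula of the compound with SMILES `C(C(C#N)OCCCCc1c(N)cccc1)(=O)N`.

C13H17N3O2

Heavy atoms from the SMILES: 13 C, 3 N, 2 O.
Implicit hydrogens by atom environment:
  4 × C: 2 H each → 8
  4 × C (aromatic): 1 H each → 4
  2 × C (aromatic): no H
  2 × C: no H
  2 × N: 2 H each → 4
  2 × O: no H
  1 × C: 1 H
  1 × N: no H
  Total hydrogens = 17.
Molecular formula: C13H17N3O2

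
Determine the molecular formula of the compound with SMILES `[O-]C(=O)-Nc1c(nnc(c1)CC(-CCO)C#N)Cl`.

C10H10ClN4O3-

Heavy atoms from the SMILES: 10 C, 1 Cl, 4 N, 3 O.
Implicit hydrogens by atom environment:
  3 × C: 2 H each → 6
  3 × C (aromatic): no H
  2 × C: no H
  2 × N (aromatic): no H
  1 × C (aromatic): 1 H
  1 × C: 1 H
  1 × Cl: no H
  1 × N: 1 H
  1 × N: no H
  1 × O: 1 H
  1 × O: no H
  1 × O (charge -1): no H
  Total hydrogens = 10.
Net charge -1.
Molecular formula: C10H10ClN4O3-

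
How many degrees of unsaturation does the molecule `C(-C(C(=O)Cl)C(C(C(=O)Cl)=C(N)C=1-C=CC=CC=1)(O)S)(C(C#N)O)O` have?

Molecular formula from the SMILES: C15H14Cl2N2O5S.
DoU = (2C + 2 + N − H − X)/2 = (2·15 + 2 + 2 − 14 − 2)/2 = 18/2 = 9.
(Structurally: 1 ring(s) + 8 π bond(s) = 9.)

9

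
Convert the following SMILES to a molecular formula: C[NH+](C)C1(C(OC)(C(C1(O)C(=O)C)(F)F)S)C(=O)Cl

C10H15ClF2NO4S+

Heavy atoms from the SMILES: 10 C, 1 Cl, 2 F, 1 N, 4 O, 1 S.
Implicit hydrogens by atom environment:
  6 × C: no H
  4 × C: 3 H each → 12
  3 × O: no H
  2 × F: no H
  1 × Cl: no H
  1 × N (charge +1): 1 H
  1 × O: 1 H
  1 × S: 1 H
  Total hydrogens = 15.
Net charge +1.
Molecular formula: C10H15ClF2NO4S+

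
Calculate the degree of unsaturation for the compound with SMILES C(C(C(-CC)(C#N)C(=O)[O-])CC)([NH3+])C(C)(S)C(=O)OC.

Molecular formula from the SMILES: C13H22N2O4S.
DoU = (2C + 2 + N − H − X)/2 = (2·13 + 2 + 2 − 22 − 0)/2 = 8/2 = 4.
(Structurally: 0 ring(s) + 4 π bond(s) = 4.)

4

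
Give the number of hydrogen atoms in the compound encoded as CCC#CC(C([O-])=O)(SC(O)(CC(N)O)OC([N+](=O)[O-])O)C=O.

15

Hydrogens are implicit in SMILES; fill each atom to its normal valence:
  5 × C: no H
  4 × O: no H
  3 × C: 1 H each → 3
  3 × O: 1 H each → 3
  2 × C: 2 H each → 4
  2 × O (charge -1): no H
  1 × C: 3 H
  1 × N: 2 H
  1 × N (charge +1): no H
  1 × S: no H
  Total hydrogens = 15.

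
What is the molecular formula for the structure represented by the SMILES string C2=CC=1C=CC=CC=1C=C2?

Heavy atoms from the SMILES: 10 C.
Implicit hydrogens by atom environment:
  8 × C (aromatic): 1 H each → 8
  2 × C (aromatic): no H
  Total hydrogens = 8.
Molecular formula: C10H8

C10H8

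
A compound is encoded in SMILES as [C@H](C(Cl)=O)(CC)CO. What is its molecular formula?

Heavy atoms from the SMILES: 5 C, 1 Cl, 2 O.
Implicit hydrogens by atom environment:
  2 × C: 2 H each → 4
  1 × C: 3 H
  1 × C: 1 H
  1 × C: no H
  1 × Cl: no H
  1 × O: 1 H
  1 × O: no H
  Total hydrogens = 9.
Molecular formula: C5H9ClO2

C5H9ClO2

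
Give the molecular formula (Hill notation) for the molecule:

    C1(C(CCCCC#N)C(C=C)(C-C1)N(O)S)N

Heavy atoms from the SMILES: 12 C, 3 N, 1 O, 1 S.
Implicit hydrogens by atom environment:
  7 × C: 2 H each → 14
  3 × C: 1 H each → 3
  2 × C: no H
  2 × N: no H
  1 × N: 2 H
  1 × O: 1 H
  1 × S: 1 H
  Total hydrogens = 21.
Molecular formula: C12H21N3OS

C12H21N3OS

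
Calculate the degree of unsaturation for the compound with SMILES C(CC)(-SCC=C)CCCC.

1

Molecular formula from the SMILES: C10H20S.
DoU = (2C + 2 + N − H − X)/2 = (2·10 + 2 + 0 − 20 − 0)/2 = 2/2 = 1.
(Structurally: 0 ring(s) + 1 π bond(s) = 1.)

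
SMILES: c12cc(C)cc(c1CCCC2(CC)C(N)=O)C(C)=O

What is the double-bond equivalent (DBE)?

Molecular formula from the SMILES: C16H21NO2.
DoU = (2C + 2 + N − H − X)/2 = (2·16 + 2 + 1 − 21 − 0)/2 = 14/2 = 7.
(Structurally: 2 ring(s) + 5 π bond(s) = 7.)

7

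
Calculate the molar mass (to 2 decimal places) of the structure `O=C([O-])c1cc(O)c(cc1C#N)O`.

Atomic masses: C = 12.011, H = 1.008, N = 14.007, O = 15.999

178.12

Molecular formula: C8H4NO4-.
M = 8×12.011 + 4×1.008 + 1×14.007 + 4×15.999 = 178.12 g/mol.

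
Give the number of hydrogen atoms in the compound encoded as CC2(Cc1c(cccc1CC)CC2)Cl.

Hydrogens are implicit in SMILES; fill each atom to its normal valence:
  4 × C: 2 H each → 8
  3 × C (aromatic): 1 H each → 3
  3 × C (aromatic): no H
  2 × C: 3 H each → 6
  1 × C: no H
  1 × Cl: no H
  Total hydrogens = 17.

17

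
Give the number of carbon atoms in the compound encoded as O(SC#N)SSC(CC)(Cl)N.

The symbol for carbon appears 4 times in the SMILES. (Cl is a single chlorine, not C + l.)

4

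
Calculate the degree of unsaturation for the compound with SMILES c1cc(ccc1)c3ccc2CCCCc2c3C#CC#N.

13

Molecular formula from the SMILES: C19H15N.
DoU = (2C + 2 + N − H − X)/2 = (2·19 + 2 + 1 − 15 − 0)/2 = 26/2 = 13.
(Structurally: 3 ring(s) + 10 π bond(s) = 13.)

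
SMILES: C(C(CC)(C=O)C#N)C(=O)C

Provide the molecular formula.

C8H11NO2

Heavy atoms from the SMILES: 8 C, 1 N, 2 O.
Implicit hydrogens by atom environment:
  3 × C: no H
  2 × C: 3 H each → 6
  2 × C: 2 H each → 4
  2 × O: no H
  1 × C: 1 H
  1 × N: no H
  Total hydrogens = 11.
Molecular formula: C8H11NO2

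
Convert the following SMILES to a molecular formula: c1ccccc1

Heavy atoms from the SMILES: 6 C.
Implicit hydrogens by atom environment:
  6 × C (aromatic): 1 H each → 6
  Total hydrogens = 6.
Molecular formula: C6H6

C6H6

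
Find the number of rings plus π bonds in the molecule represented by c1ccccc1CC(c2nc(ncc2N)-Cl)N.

Molecular formula from the SMILES: C12H13ClN4.
DoU = (2C + 2 + N − H − X)/2 = (2·12 + 2 + 4 − 13 − 1)/2 = 16/2 = 8.
(Structurally: 2 ring(s) + 6 π bond(s) = 8.)

8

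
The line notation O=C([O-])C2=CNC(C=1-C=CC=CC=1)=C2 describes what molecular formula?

C11H8NO2-

Heavy atoms from the SMILES: 11 C, 1 N, 2 O.
Implicit hydrogens by atom environment:
  7 × C (aromatic): 1 H each → 7
  3 × C (aromatic): no H
  1 × C: no H
  1 × N (aromatic): 1 H
  1 × O: no H
  1 × O (charge -1): no H
  Total hydrogens = 8.
Net charge -1.
Molecular formula: C11H8NO2-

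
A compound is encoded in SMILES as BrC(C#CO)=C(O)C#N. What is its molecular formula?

C5H2BrNO2

Heavy atoms from the SMILES: 1 Br, 5 C, 1 N, 2 O.
Implicit hydrogens by atom environment:
  5 × C: no H
  2 × O: 1 H each → 2
  1 × Br: no H
  1 × N: no H
  Total hydrogens = 2.
Molecular formula: C5H2BrNO2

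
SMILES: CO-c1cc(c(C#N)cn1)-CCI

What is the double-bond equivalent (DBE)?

6

Molecular formula from the SMILES: C9H9IN2O.
DoU = (2C + 2 + N − H − X)/2 = (2·9 + 2 + 2 − 9 − 1)/2 = 12/2 = 6.
(Structurally: 1 ring(s) + 5 π bond(s) = 6.)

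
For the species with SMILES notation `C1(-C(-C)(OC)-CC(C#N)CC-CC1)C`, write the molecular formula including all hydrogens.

Heavy atoms from the SMILES: 12 C, 1 N, 1 O.
Implicit hydrogens by atom environment:
  5 × C: 2 H each → 10
  3 × C: 3 H each → 9
  2 × C: 1 H each → 2
  2 × C: no H
  1 × N: no H
  1 × O: no H
  Total hydrogens = 21.
Molecular formula: C12H21NO

C12H21NO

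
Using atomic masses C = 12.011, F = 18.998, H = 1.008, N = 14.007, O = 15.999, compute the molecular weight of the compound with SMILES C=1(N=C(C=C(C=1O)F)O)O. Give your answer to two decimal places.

Molecular formula: C5H4FNO3.
M = 5×12.011 + 1×18.998 + 4×1.008 + 1×14.007 + 3×15.999 = 145.09 g/mol.

145.09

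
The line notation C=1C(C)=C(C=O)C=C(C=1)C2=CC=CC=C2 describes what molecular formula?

Heavy atoms from the SMILES: 14 C, 1 O.
Implicit hydrogens by atom environment:
  8 × C (aromatic): 1 H each → 8
  4 × C (aromatic): no H
  1 × C: 3 H
  1 × C: 1 H
  1 × O: no H
  Total hydrogens = 12.
Molecular formula: C14H12O

C14H12O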